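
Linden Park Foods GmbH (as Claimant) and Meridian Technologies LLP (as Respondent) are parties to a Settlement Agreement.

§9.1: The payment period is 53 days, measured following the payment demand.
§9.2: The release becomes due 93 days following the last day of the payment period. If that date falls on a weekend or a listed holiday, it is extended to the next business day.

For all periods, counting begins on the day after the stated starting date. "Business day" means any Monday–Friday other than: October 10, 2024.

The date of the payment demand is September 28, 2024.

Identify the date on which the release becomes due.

February 21, 2025

The last day of the payment period: September 28, 2024 + 53 days = November 20, 2024.
Adding 93 calendar days to November 20, 2024 gives February 21, 2025, which is the date on which the release becomes due. February 21, 2025 is a Friday and is not a listed holiday, so no roll-forward applies.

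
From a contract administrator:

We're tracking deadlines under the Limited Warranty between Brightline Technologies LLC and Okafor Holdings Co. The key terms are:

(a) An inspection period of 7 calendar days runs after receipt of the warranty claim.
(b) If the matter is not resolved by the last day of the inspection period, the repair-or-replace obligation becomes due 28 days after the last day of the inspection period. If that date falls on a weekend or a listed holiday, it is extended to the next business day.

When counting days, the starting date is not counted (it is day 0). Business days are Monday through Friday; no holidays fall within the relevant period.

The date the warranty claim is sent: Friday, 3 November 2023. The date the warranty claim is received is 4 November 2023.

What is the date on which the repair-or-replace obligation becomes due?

The last day of the inspection period: 4 November 2023 + 7 days = 11 November 2023.
The date on which the repair-or-replace obligation becomes due: 28 calendar days after 11 November 2023 is 9 December 2023. That falls on a Saturday, so it rolls to the next business day, Monday, 11 December 2023.

11 December 2023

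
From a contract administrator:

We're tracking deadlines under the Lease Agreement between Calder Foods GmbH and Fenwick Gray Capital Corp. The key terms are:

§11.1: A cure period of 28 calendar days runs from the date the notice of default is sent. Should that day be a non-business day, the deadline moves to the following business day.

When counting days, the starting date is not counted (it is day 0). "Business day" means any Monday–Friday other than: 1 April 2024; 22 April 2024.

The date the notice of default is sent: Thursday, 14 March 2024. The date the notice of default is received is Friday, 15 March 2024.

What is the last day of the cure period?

11 April 2024

Adding 28 calendar days to 14 March 2024 gives 11 April 2024, which is the last day of the cure period. 11 April 2024 is a Thursday and is not a listed holiday, so no roll-forward applies.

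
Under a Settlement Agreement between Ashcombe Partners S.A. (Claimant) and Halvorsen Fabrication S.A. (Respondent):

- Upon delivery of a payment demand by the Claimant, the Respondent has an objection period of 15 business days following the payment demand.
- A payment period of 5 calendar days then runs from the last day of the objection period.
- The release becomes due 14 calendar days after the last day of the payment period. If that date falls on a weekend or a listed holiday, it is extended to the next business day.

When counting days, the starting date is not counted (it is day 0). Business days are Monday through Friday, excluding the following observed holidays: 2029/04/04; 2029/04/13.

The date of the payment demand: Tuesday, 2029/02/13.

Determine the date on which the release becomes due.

2029/03/26

The last day of the objection period: 15 business days after Tuesday, 2029/02/13, skipping weekends — Feb 14, Feb 15, Feb 16, Feb 19, …, Mar 2, Mar 5, Mar 6 — lands on Tuesday, 2029/03/06.
The last day of the payment period: 5 calendar days after 2029/03/06 is 2029/03/11.
The date on which the release becomes due: 14 calendar days after 2029/03/11 is 2029/03/25. That falls on a Sunday, so it rolls to the next business day, Monday, 2029/03/26.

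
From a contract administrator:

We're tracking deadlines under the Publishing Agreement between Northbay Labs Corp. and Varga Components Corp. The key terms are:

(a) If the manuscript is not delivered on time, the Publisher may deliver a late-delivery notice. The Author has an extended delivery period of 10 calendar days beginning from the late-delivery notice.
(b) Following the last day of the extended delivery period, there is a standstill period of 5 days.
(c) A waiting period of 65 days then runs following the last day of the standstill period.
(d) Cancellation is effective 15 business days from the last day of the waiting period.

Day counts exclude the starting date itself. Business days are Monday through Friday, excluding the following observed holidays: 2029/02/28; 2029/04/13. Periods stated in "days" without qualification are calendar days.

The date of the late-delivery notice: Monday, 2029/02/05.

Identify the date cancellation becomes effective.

2029/05/17

The last day of the extended delivery period: 2029/02/05 + 10 days = 2029/02/15.
Adding 5 calendar days to 2029/02/15 gives 2029/02/20, which is the last day of the standstill period.
The last day of the waiting period: 65 calendar days after 2029/02/20 is 2029/04/26.
From Thursday, 2029/04/26, 15 business days (Apr 27, Apr 30, May 1, May 2, …, May 15, May 16, May 17, skipping weekends) brings us to Thursday, 2029/05/17, which is the date cancellation becomes effective.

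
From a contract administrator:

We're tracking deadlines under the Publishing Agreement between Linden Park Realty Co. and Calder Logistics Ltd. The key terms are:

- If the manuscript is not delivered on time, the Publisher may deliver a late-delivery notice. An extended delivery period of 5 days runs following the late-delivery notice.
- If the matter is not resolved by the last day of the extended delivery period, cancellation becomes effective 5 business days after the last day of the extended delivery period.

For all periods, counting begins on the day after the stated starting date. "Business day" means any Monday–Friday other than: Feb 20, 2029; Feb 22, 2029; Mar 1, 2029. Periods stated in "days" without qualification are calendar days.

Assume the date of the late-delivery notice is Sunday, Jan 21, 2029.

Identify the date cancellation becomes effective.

Adding 5 calendar days to Jan 21, 2029 gives Jan 26, 2029, which is the last day of the extended delivery period.
The date cancellation becomes effective: counting 5 business days from Friday, Jan 26, 2029 (Jan 29, Jan 30, Jan 31, Feb 1, Feb 2, skipping weekends) reaches Friday, Feb 2, 2029.

Feb 2, 2029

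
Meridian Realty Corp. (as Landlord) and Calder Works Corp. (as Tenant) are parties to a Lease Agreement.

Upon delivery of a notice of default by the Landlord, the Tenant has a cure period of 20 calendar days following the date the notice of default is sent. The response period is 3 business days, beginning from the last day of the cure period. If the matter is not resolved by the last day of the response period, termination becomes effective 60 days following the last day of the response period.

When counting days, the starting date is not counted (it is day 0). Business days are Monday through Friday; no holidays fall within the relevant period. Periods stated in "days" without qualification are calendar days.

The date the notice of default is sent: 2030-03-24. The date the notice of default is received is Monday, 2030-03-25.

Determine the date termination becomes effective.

2030-06-16

The last day of the cure period: 20 calendar days after 2030-03-24 is 2030-04-13.
The last day of the response period: counting 3 business days from Saturday, 2030-04-13 (Apr 15, Apr 16, Apr 17, skipping weekends) reaches Wednesday, 2030-04-17.
The date termination becomes effective: 60 calendar days after 2030-04-17 is 2030-06-16.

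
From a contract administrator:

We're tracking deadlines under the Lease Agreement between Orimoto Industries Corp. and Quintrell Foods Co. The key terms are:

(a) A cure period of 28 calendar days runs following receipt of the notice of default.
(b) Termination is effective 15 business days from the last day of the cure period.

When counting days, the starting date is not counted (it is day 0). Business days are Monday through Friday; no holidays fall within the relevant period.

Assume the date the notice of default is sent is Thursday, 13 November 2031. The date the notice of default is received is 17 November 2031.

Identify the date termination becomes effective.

5 January 2032

The last day of the cure period: 28 calendar days after 17 November 2031 is 15 December 2031.
From Monday, 15 December 2031, 15 business days (Dec 16, Dec 17, Dec 18, Dec 19, …, Jan 1, Jan 2, Jan 5, skipping weekends) brings us to Monday, 5 January 2032, which is the date termination becomes effective.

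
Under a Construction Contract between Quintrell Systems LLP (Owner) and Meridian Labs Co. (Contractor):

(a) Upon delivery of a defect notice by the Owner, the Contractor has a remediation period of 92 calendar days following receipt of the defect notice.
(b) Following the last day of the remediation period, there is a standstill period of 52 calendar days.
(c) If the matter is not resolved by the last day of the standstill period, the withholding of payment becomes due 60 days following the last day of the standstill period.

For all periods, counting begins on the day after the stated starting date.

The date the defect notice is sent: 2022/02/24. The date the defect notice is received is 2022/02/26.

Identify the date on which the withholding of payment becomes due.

2022/09/18

Adding 92 calendar days to 2022/02/26 gives 2022/05/29, which is the last day of the remediation period.
Adding 52 calendar days to 2022/05/29 gives 2022/07/20, which is the last day of the standstill period.
Adding 60 calendar days to 2022/07/20 gives 2022/09/18, which is the date on which the withholding of payment becomes due.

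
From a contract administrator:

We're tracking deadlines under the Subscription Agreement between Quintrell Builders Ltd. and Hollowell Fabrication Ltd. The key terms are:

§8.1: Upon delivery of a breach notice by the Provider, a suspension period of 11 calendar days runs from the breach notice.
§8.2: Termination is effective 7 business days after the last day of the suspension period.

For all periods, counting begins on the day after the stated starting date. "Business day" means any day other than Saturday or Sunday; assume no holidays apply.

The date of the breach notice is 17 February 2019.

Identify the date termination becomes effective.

The last day of the suspension period: 17 February 2019 + 11 days = 28 February 2019.
The date termination becomes effective: 7 business days after Thursday, 28 February 2019, skipping weekends — Mar 1, Mar 4, Mar 5, Mar 6, Mar 7, Mar 8, Mar 11 — lands on Monday, 11 March 2019.

11 March 2019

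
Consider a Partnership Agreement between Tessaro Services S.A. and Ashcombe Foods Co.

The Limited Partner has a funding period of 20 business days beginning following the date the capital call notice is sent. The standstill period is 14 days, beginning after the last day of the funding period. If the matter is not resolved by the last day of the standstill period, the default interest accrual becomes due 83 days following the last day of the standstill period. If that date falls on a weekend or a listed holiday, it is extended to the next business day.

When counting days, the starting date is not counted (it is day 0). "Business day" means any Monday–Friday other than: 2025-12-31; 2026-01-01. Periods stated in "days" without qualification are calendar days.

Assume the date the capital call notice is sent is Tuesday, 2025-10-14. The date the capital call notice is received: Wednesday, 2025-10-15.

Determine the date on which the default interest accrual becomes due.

The last day of the funding period: 20 business days after Tuesday, 2025-10-14, skipping weekends — Oct 15, Oct 16, Oct 17, Oct 20, …, Nov 7, Nov 10, Nov 11 — lands on Tuesday, 2025-11-11.
The last day of the standstill period: 2025-11-11 + 14 days = 2025-11-25.
The date on which the default interest accrual becomes due: 2025-11-25 + 83 days = 2026-02-16. 2026-02-16 is a Monday and is not a listed holiday, so no roll-forward applies.

2026-02-16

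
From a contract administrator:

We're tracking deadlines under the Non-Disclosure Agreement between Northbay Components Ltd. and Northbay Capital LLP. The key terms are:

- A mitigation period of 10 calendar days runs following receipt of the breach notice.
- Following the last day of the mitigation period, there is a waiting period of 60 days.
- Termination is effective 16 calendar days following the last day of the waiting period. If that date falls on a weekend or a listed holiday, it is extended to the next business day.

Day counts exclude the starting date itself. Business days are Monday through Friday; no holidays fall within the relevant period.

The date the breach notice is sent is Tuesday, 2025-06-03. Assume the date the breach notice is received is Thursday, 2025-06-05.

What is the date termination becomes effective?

The last day of the mitigation period: 10 calendar days after 2025-06-05 is 2025-06-15.
Adding 60 calendar days to 2025-06-15 gives 2025-08-14, which is the last day of the waiting period.
Adding 16 calendar days to 2025-08-14 gives 2025-08-30, which is the date termination becomes effective. That falls on a Saturday, so it rolls to the next business day, Monday, 2025-09-01.

2025-09-01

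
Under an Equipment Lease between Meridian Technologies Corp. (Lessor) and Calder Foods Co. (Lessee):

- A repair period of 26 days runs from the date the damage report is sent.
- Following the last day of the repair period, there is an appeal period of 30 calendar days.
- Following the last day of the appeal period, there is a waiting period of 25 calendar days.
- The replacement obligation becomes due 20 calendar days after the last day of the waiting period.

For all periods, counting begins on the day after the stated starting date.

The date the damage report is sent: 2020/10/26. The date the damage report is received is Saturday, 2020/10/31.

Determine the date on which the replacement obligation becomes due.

2021/02/04

Adding 26 calendar days to 2020/10/26 gives 2020/11/21, which is the last day of the repair period.
The last day of the appeal period: 2020/11/21 + 30 days = 2020/12/21.
The last day of the waiting period: 2020/12/21 + 25 days = 2021/01/15.
The date on which the replacement obligation becomes due: 20 calendar days after 2021/01/15 is 2021/02/04.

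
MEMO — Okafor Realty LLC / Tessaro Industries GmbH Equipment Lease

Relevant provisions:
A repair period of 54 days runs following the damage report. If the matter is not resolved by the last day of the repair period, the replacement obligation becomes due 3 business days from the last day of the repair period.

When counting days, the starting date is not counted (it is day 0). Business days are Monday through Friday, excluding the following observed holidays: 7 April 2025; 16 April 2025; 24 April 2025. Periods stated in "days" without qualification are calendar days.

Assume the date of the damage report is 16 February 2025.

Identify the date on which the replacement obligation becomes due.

17 April 2025

The last day of the repair period: 16 February 2025 + 54 days = 11 April 2025.
The date on which the replacement obligation becomes due: counting 3 business days from Friday, 11 April 2025 (Apr 14, Apr 15, Apr 17, skipping weekends and the listed holiday on Apr 16) reaches Thursday, 17 April 2025.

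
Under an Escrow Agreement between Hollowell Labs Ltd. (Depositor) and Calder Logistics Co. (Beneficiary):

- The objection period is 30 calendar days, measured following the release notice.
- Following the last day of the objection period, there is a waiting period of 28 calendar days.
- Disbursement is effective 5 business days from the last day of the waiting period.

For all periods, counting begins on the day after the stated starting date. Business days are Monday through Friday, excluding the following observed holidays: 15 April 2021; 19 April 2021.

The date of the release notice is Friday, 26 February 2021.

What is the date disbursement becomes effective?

30 April 2021

The last day of the objection period: 26 February 2021 + 30 days = 28 March 2021.
Adding 28 calendar days to 28 March 2021 gives 25 April 2021, which is the last day of the waiting period.
The date disbursement becomes effective: 5 business days after Sunday, 25 April 2021, skipping weekends — Apr 26, Apr 27, Apr 28, Apr 29, Apr 30 — lands on Friday, 30 April 2021.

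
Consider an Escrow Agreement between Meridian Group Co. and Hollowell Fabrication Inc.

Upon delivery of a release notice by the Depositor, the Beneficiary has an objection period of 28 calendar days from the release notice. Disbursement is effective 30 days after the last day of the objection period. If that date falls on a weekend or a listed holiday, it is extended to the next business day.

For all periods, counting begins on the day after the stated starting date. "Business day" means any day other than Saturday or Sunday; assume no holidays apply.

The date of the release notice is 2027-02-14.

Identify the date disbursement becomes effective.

2027-04-13

The last day of the objection period: 28 calendar days after 2027-02-14 is 2027-03-14.
Adding 30 calendar days to 2027-03-14 gives 2027-04-13, which is the date disbursement becomes effective. 2027-04-13 is a Tuesday, so no roll-forward applies.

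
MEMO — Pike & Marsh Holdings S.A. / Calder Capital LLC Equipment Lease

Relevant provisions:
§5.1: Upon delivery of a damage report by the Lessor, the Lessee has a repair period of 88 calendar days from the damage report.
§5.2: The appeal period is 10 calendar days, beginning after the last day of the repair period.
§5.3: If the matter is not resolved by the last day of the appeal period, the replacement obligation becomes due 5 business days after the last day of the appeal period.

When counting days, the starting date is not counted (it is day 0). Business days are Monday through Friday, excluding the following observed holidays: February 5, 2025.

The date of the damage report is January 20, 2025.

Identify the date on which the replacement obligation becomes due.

May 5, 2025

Adding 88 calendar days to January 20, 2025 gives April 18, 2025, which is the last day of the repair period.
The last day of the appeal period: April 18, 2025 + 10 days = April 28, 2025.
The date on which the replacement obligation becomes due: 5 business days after Monday, April 28, 2025, skipping weekends — Apr 29, Apr 30, May 1, May 2, May 5 — lands on Monday, May 5, 2025.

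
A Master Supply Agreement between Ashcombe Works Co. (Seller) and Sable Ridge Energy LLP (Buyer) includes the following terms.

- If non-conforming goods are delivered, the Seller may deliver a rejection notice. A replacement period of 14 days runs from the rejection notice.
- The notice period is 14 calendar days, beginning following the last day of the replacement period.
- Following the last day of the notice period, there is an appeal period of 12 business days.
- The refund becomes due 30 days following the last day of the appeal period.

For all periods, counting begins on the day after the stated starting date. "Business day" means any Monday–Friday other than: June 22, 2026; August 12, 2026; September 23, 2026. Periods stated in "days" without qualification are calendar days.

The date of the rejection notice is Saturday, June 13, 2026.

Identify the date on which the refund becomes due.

The last day of the replacement period: 14 calendar days after June 13, 2026 is June 27, 2026.
Adding 14 calendar days to June 27, 2026 gives July 11, 2026, which is the last day of the notice period.
From Saturday, July 11, 2026, 12 business days (Jul 13, Jul 14, Jul 15, Jul 16, …, Jul 24, Jul 27, Jul 28, skipping weekends) brings us to Tuesday, July 28, 2026, which is the last day of the appeal period.
The date on which the refund becomes due: 30 calendar days after July 28, 2026 is August 27, 2026.

August 27, 2026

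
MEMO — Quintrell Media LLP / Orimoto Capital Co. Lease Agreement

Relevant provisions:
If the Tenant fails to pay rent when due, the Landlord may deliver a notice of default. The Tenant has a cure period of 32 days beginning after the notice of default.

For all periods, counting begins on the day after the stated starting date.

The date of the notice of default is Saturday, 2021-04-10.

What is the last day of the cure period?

The last day of the cure period: 32 calendar days after 2021-04-10 is 2021-05-12.

2021-05-12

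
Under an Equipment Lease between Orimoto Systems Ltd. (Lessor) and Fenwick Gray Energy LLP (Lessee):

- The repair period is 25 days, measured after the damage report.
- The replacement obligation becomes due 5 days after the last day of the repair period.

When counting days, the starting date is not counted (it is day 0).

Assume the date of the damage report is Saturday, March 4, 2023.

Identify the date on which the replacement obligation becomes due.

April 3, 2023

The last day of the repair period: 25 calendar days after March 4, 2023 is March 29, 2023.
The date on which the replacement obligation becomes due: March 29, 2023 + 5 days = April 3, 2023.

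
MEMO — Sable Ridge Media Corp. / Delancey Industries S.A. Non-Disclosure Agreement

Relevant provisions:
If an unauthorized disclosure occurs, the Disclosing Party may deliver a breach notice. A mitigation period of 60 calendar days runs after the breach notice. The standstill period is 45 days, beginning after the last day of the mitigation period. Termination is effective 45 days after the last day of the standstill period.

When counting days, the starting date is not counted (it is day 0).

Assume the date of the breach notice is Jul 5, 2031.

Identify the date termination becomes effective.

The last day of the mitigation period: 60 calendar days after Jul 5, 2031 is Sep 3, 2031.
Adding 45 calendar days to Sep 3, 2031 gives Oct 18, 2031, which is the last day of the standstill period.
The date termination becomes effective: 45 calendar days after Oct 18, 2031 is Dec 2, 2031.

Dec 2, 2031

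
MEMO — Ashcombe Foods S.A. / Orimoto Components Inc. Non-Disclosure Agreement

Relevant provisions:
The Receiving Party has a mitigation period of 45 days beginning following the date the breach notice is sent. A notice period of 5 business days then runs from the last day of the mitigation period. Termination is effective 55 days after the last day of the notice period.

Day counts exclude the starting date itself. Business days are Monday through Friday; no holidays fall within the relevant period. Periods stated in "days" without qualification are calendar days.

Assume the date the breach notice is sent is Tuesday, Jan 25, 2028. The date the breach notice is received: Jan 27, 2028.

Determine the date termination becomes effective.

The last day of the mitigation period: 45 calendar days after Jan 25, 2028 is Mar 10, 2028.
The last day of the notice period: 5 business days after Friday, Mar 10, 2028, skipping weekends — Mar 13, Mar 14, Mar 15, Mar 16, Mar 17 — lands on Friday, Mar 17, 2028.
The date termination becomes effective: Mar 17, 2028 + 55 days = May 11, 2028.

May 11, 2028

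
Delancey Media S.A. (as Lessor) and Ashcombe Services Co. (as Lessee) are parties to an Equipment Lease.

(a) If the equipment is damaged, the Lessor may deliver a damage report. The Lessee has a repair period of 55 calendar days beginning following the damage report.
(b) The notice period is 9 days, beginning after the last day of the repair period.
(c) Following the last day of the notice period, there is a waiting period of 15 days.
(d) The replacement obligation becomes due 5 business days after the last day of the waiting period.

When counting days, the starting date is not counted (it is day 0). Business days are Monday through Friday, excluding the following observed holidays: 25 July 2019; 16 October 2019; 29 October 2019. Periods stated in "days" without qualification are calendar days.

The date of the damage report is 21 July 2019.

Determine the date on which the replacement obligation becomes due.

The last day of the repair period: 21 July 2019 + 55 days = 14 September 2019.
Adding 9 calendar days to 14 September 2019 gives 23 September 2019, which is the last day of the notice period.
The last day of the waiting period: 23 September 2019 + 15 days = 8 October 2019.
The date on which the replacement obligation becomes due: counting 5 business days from Tuesday, 8 October 2019 (Oct 9, Oct 10, Oct 11, Oct 14, Oct 15, skipping weekends) reaches Tuesday, 15 October 2019.

15 October 2019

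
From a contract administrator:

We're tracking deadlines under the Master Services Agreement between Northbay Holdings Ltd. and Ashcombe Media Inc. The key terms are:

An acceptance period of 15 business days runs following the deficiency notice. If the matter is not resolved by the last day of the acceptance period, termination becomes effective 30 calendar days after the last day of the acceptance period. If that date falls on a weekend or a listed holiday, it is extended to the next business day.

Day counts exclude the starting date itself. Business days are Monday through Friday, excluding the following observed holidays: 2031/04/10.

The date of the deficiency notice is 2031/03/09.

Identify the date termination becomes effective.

2031/04/28

The last day of the acceptance period: counting 15 business days from Sunday, 2031/03/09 (Mar 10, Mar 11, Mar 12, Mar 13, …, Mar 26, Mar 27, Mar 28, skipping weekends) reaches Friday, 2031/03/28.
Adding 30 calendar days to 2031/03/28 gives 2031/04/27, which is the date termination becomes effective. That falls on a Sunday, so it rolls to the next business day, Monday, 2031/04/28.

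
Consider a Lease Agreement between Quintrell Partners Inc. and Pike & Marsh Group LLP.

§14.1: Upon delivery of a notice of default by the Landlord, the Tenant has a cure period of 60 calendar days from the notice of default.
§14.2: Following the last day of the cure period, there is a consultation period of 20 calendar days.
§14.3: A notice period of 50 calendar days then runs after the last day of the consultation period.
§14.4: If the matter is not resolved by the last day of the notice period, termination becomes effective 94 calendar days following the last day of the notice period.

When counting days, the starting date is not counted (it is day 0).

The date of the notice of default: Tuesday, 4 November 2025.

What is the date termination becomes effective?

16 June 2026

Adding 60 calendar days to 4 November 2025 gives 3 January 2026, which is the last day of the cure period.
The last day of the consultation period: 3 January 2026 + 20 days = 23 January 2026.
The last day of the notice period: 23 January 2026 + 50 days = 14 March 2026.
The date termination becomes effective: 94 calendar days after 14 March 2026 is 16 June 2026.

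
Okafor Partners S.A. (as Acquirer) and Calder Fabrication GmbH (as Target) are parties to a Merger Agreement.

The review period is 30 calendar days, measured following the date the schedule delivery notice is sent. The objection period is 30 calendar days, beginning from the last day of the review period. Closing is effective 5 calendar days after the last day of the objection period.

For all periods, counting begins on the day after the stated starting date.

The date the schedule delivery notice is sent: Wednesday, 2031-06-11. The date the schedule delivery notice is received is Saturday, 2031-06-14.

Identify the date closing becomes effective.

2031-08-15

The last day of the review period: 2031-06-11 + 30 days = 2031-07-11.
Adding 30 calendar days to 2031-07-11 gives 2031-08-10, which is the last day of the objection period.
The date closing becomes effective: 2031-08-10 + 5 days = 2031-08-15.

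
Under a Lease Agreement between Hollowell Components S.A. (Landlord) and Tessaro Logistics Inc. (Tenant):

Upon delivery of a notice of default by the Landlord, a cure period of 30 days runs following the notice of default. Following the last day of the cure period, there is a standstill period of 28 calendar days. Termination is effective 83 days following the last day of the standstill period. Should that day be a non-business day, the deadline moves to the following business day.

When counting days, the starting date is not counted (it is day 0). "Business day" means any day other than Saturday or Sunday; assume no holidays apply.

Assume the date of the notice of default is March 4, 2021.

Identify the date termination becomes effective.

July 23, 2021

Adding 30 calendar days to March 4, 2021 gives April 3, 2021, which is the last day of the cure period.
Adding 28 calendar days to April 3, 2021 gives May 1, 2021, which is the last day of the standstill period.
The date termination becomes effective: May 1, 2021 + 83 days = July 23, 2021. July 23, 2021 is a Friday, so no roll-forward applies.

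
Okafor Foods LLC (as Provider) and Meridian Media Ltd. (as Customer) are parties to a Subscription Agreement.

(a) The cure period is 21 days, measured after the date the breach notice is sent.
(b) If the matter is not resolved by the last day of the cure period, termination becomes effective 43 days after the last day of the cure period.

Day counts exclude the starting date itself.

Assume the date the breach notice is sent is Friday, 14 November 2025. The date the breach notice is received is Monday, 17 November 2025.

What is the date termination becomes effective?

The last day of the cure period: 21 calendar days after 14 November 2025 is 5 December 2025.
Adding 43 calendar days to 5 December 2025 gives 17 January 2026, which is the date termination becomes effective.

17 January 2026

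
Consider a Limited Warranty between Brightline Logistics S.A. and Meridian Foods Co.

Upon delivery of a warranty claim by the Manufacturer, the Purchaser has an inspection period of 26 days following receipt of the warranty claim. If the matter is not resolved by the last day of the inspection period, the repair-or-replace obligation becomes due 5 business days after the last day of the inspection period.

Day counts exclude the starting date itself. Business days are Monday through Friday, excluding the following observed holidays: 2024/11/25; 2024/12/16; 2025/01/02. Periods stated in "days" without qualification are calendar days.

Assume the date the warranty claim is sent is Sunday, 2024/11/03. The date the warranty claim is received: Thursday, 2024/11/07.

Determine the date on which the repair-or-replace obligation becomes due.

The last day of the inspection period: 2024/11/07 + 26 days = 2024/12/03.
The date on which the repair-or-replace obligation becomes due: 5 business days after Tuesday, 2024/12/03, skipping weekends — Dec 4, Dec 5, Dec 6, Dec 9, Dec 10 — lands on Tuesday, 2024/12/10.

2024/12/10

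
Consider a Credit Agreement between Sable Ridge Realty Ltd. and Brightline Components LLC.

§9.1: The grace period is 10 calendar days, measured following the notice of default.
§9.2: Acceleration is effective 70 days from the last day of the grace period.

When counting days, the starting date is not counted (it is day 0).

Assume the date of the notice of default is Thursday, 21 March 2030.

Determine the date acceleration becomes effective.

The last day of the grace period: 21 March 2030 + 10 days = 31 March 2030.
Adding 70 calendar days to 31 March 2030 gives 9 June 2030, which is the date acceleration becomes effective.

9 June 2030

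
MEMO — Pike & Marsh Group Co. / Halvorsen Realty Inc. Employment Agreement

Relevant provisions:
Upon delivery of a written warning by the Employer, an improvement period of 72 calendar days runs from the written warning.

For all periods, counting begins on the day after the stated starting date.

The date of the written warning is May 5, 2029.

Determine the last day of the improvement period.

Jul 16, 2029

The last day of the improvement period: May 5, 2029 + 72 days = Jul 16, 2029.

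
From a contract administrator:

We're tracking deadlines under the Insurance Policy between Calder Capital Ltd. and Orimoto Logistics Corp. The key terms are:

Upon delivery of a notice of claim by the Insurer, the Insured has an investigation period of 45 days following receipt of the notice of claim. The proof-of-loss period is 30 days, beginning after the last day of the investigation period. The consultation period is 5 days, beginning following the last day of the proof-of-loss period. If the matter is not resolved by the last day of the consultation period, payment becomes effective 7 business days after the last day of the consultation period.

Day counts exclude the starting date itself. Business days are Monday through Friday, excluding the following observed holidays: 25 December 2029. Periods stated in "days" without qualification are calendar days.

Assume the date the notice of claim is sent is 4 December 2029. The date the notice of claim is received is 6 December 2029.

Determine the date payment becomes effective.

The last day of the investigation period: 6 December 2029 + 45 days = 20 January 2030.
Adding 30 calendar days to 20 January 2030 gives 19 February 2030, which is the last day of the proof-of-loss period.
The last day of the consultation period: 5 calendar days after 19 February 2030 is 24 February 2030.
The date payment becomes effective: counting 7 business days from Sunday, 24 February 2030 (Feb 25, Feb 26, Feb 27, Feb 28, Mar 1, Mar 4, Mar 5, skipping weekends) reaches Tuesday, 5 March 2030.

5 March 2030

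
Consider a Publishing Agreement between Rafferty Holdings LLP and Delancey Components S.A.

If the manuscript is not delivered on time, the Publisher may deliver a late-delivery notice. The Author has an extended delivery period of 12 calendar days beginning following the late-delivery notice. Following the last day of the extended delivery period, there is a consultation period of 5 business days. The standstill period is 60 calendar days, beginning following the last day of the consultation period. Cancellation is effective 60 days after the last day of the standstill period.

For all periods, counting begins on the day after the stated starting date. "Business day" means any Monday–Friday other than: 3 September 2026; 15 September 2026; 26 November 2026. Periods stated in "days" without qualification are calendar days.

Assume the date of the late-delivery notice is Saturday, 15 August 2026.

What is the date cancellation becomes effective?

2 January 2027

The last day of the extended delivery period: 15 August 2026 + 12 days = 27 August 2026.
The last day of the consultation period: counting 5 business days from Thursday, 27 August 2026 (Aug 28, Aug 31, Sep 1, Sep 2, Sep 4, skipping weekends and the listed holiday on Sep 3) reaches Friday, 4 September 2026.
Adding 60 calendar days to 4 September 2026 gives 3 November 2026, which is the last day of the standstill period.
Adding 60 calendar days to 3 November 2026 gives 2 January 2027, which is the date cancellation becomes effective.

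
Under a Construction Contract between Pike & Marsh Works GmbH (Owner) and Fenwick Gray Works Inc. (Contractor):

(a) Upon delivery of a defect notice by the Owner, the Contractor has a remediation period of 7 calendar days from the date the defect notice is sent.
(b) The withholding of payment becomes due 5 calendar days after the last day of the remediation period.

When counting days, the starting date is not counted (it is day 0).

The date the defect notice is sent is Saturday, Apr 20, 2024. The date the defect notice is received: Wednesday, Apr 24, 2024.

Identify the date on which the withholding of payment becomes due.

The last day of the remediation period: Apr 20, 2024 + 7 days = Apr 27, 2024.
Adding 5 calendar days to Apr 27, 2024 gives May 2, 2024, which is the date on which the withholding of payment becomes due.

May 2, 2024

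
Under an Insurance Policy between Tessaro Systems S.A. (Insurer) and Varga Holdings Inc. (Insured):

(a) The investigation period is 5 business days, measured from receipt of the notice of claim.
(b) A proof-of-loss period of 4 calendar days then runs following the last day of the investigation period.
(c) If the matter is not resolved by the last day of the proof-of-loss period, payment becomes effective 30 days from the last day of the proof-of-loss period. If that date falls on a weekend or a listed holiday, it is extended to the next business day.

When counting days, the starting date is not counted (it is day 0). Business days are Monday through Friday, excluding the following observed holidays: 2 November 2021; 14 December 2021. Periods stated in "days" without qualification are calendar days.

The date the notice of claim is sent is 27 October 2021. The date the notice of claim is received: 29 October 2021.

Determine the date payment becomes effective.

13 December 2021

The last day of the investigation period: counting 5 business days from Friday, 29 October 2021 (Nov 1, Nov 3, Nov 4, Nov 5, Nov 8, skipping weekends and the listed holiday on Nov 2) reaches Monday, 8 November 2021.
Adding 4 calendar days to 8 November 2021 gives 12 November 2021, which is the last day of the proof-of-loss period.
The date payment becomes effective: 12 November 2021 + 30 days = 12 December 2021. That falls on a Sunday, so it rolls to the next business day, Monday, 13 December 2021.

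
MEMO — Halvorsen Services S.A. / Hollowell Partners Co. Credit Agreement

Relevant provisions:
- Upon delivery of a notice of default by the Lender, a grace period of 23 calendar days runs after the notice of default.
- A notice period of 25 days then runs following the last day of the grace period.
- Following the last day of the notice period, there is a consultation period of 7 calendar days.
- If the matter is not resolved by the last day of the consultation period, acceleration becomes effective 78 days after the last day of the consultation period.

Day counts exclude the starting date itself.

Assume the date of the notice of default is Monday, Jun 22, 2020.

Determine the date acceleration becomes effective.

Nov 2, 2020

The last day of the grace period: 23 calendar days after Jun 22, 2020 is Jul 15, 2020.
Adding 25 calendar days to Jul 15, 2020 gives Aug 9, 2020, which is the last day of the notice period.
The last day of the consultation period: Aug 9, 2020 + 7 days = Aug 16, 2020.
Adding 78 calendar days to Aug 16, 2020 gives Nov 2, 2020, which is the date acceleration becomes effective.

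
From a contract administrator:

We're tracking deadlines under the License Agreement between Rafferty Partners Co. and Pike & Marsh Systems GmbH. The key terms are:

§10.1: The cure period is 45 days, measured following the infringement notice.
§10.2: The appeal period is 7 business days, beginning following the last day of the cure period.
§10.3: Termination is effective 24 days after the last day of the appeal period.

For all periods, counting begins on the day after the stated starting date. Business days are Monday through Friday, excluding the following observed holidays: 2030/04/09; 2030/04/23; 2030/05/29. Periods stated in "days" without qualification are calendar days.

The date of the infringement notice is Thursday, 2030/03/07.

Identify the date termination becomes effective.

The last day of the cure period: 2030/03/07 + 45 days = 2030/04/21.
From Sunday, 2030/04/21, 7 business days (Apr 22, Apr 24, Apr 25, Apr 26, Apr 29, Apr 30, May 1, skipping weekends and the listed holiday on Apr 23) brings us to Wednesday, 2030/05/01, which is the last day of the appeal period.
The date termination becomes effective: 24 calendar days after 2030/05/01 is 2030/05/25.

2030/05/25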